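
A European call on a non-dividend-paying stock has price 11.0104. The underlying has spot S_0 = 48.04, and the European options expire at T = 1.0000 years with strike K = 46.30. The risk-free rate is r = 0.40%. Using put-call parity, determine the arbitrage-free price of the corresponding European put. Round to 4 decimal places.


Answer: Put price = 9.0856

Derivation:
Put-call parity: C - P = S_0 * exp(-qT) - K * exp(-rT).
S_0 * exp(-qT) = 48.0400 * 1.00000000 = 48.04000000
K * exp(-rT) = 46.3000 * 0.99600799 = 46.11516991
P = C - S*exp(-qT) + K*exp(-rT)
P = 11.0104 - 48.04000000 + 46.11516991 = 9.0856


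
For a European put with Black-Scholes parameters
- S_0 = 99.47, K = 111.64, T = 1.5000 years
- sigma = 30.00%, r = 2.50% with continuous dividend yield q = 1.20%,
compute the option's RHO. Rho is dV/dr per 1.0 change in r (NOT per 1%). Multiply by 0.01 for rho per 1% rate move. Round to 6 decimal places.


Answer: Rho = -108.352775

Derivation:
d1 = -0.0773584719; d2 = -0.4447819333
phi(d1) = 0.3977503627; exp(-qT) = 0.9821610324; exp(-rT) = 0.9631944177
N(-d2) = 0.6717613241
Rho = -K*T*exp(-rT)*N(-d2) = -111.6400 * 1.5000 * 0.9631944177 * 0.6717613241 = -108.352775


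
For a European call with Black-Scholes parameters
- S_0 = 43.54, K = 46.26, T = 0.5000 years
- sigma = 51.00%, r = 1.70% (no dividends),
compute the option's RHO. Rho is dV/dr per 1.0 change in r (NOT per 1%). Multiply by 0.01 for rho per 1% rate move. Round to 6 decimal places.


Answer: Rho = 8.547010

Derivation:
d1 = 0.0358472608; d2 = -0.3247771976
phi(d1) = 0.3986860371; exp(-qT) = 1.0000000000; exp(-rT) = 0.9915360229
N(d2) = 0.3726748517
Rho = K*T*exp(-rT)*N(d2) = 46.2600 * 0.5000 * 0.9915360229 * 0.3726748517 = 8.547010


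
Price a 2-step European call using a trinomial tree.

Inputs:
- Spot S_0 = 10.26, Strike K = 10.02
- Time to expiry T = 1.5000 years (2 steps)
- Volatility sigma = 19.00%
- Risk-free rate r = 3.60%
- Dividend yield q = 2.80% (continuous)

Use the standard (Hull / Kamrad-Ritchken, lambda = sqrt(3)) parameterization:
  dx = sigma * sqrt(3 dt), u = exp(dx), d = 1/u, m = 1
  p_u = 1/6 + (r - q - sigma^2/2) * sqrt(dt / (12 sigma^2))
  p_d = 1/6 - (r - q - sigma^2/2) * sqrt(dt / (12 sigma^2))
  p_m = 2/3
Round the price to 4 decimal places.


Answer: Price = V(0,0) = 0.9971

Derivation:
dt = T/N = 0.750000; dx = sigma*sqrt(3*dt) = 0.285000
u = exp(dx) = 1.329762; d = 1/u = 0.752014
p_u = 0.153443, p_m = 0.666667, p_d = 0.179890
Discount per step: exp(-r*dt) = 0.973361
Stock lattice S(k, j) with j the centered position index:
  k=0: S(0,+0) = 10.2600
  k=1: S(1,-1) = 7.7157; S(1,+0) = 10.2600; S(1,+1) = 13.6434
  k=2: S(2,-2) = 5.8023; S(2,-1) = 7.7157; S(2,+0) = 10.2600; S(2,+1) = 13.6434; S(2,+2) = 18.1424
Terminal payoffs V(N, j) = max(S_T - K, 0):
  V(2,-2) = 0.000000; V(2,-1) = 0.000000; V(2,+0) = 0.240000; V(2,+1) = 3.623358; V(2,+2) = 8.122420
Backward induction: V(k, j) = exp(-r*dt) * [p_u * V(k+1, j+1) + p_m * V(k+1, j) + p_d * V(k+1, j-1)]
  V(1,-1) = exp(-r*dt) * [p_u*0.240000 + p_m*0.000000 + p_d*0.000000] = 0.035845
  V(1,+0) = exp(-r*dt) * [p_u*3.623358 + p_m*0.240000 + p_d*0.000000] = 0.696906
  V(1,+1) = exp(-r*dt) * [p_u*8.122420 + p_m*3.623358 + p_d*0.240000] = 3.606376
  V(0,+0) = exp(-r*dt) * [p_u*3.606376 + p_m*0.696906 + p_d*0.035845] = 0.997136


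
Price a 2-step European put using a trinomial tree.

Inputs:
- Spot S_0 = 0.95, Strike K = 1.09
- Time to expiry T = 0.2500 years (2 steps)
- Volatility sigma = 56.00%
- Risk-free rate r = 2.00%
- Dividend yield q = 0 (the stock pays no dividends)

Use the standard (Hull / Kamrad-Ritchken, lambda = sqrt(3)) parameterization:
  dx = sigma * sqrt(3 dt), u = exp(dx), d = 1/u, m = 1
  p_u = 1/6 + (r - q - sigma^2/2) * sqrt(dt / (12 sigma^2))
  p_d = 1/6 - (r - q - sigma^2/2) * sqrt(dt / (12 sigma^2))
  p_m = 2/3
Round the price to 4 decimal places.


dt = T/N = 0.125000; dx = sigma*sqrt(3*dt) = 0.342929
u = exp(dx) = 1.409068; d = 1/u = 0.709689
p_u = 0.141734, p_m = 0.666667, p_d = 0.191599
Discount per step: exp(-r*dt) = 0.997503
Stock lattice S(k, j) with j the centered position index:
  k=0: S(0,+0) = 0.9500
  k=1: S(1,-1) = 0.6742; S(1,+0) = 0.9500; S(1,+1) = 1.3386
  k=2: S(2,-2) = 0.4785; S(2,-1) = 0.6742; S(2,+0) = 0.9500; S(2,+1) = 1.3386; S(2,+2) = 1.8862
Terminal payoffs V(N, j) = max(K - S_T, 0):
  V(2,-2) = 0.611525; V(2,-1) = 0.415796; V(2,+0) = 0.140000; V(2,+1) = 0.000000; V(2,+2) = 0.000000
Backward induction: V(k, j) = exp(-r*dt) * [p_u * V(k+1, j+1) + p_m * V(k+1, j) + p_d * V(k+1, j-1)]
  V(1,-1) = exp(-r*dt) * [p_u*0.140000 + p_m*0.415796 + p_d*0.611525] = 0.413173
  V(1,+0) = exp(-r*dt) * [p_u*0.000000 + p_m*0.140000 + p_d*0.415796] = 0.172567
  V(1,+1) = exp(-r*dt) * [p_u*0.000000 + p_m*0.000000 + p_d*0.140000] = 0.026757
  V(0,+0) = exp(-r*dt) * [p_u*0.026757 + p_m*0.172567 + p_d*0.413173] = 0.197506

Answer: Price = V(0,0) = 0.1975


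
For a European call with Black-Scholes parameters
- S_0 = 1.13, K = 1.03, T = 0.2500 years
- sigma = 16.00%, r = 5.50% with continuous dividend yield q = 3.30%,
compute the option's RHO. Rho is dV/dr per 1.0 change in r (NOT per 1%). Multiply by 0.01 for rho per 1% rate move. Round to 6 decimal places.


d1 = 1.2669853810; d2 = 1.1869853810
phi(d1) = 0.1787862160; exp(-qT) = 0.9917839379; exp(-rT) = 0.9863440995
N(d2) = 0.8823833065
Rho = K*T*exp(-rT)*N(d2) = 1.0300 * 0.2500 * 0.9863440995 * 0.8823833065 = 0.224111

Answer: Rho = 0.224111


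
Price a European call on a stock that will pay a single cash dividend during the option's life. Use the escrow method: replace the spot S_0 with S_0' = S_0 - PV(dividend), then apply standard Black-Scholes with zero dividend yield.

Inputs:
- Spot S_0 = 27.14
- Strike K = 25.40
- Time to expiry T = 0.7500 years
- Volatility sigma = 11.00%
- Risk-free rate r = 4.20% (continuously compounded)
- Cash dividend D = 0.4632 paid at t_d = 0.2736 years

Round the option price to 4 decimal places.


Answer: Price = 2.3392

Derivation:
PV(D) = D * exp(-r * t_d) = 0.4632 * 0.98857457 = 0.45790774
S_0' = S_0 - PV(D) = 27.1400 - 0.45790774 = 26.68209226
d1 = (ln(S_0'/K) + (r + sigma^2/2)*T) / (sigma*sqrt(T)) = 0.89521796
d2 = d1 - sigma*sqrt(T) = 0.79995517
exp(-rT) = 0.96899096
N(d1) = 0.81466471; N(d2) = 0.78813161
C = S_0' * N(d1) - K * exp(-rT) * N(d2) = 26.68209226 * 0.81466471 - 25.4000 * 0.96899096 * 0.78813161 = 2.3392


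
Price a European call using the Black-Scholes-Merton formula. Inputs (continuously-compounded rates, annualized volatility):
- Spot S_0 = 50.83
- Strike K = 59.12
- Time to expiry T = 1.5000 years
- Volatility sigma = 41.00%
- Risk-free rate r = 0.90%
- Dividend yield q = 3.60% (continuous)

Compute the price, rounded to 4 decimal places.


Answer: Price = 6.2107

Derivation:
d1 = (ln(S/K) + (r - q + 0.5*sigma^2) * T) / (sigma * sqrt(T)) = -0.13045533
d2 = d1 - sigma * sqrt(T) = -0.63260073
exp(-rT) = 0.98659072; exp(-qT) = 0.94743211
C = S_0 * exp(-qT) * N(d1) - K * exp(-rT) * N(d2)
N(d1) = 0.44810310; N(d2) = 0.26349720
C = 50.8300 * 0.94743211 * 0.44810310 - 59.1200 * 0.98659072 * 0.26349720 = 6.2107


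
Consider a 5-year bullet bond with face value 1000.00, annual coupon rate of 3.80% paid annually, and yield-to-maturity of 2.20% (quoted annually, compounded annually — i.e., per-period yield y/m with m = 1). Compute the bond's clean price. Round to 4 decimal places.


Answer: Price = 1074.9796

Derivation:
Coupon per period c = face * coupon_rate / m = 38.000000
Periods per year m = 1; per-period yield y/m = 0.022000
Number of cashflows N = 5
Cashflows (t years, CF_t, discount factor 1/(1+y/m)^(m*t), PV):
  t = 1.0000: CF_t = 38.000000, DF = 0.978474, PV = 37.181996
  t = 2.0000: CF_t = 38.000000, DF = 0.957411, PV = 36.381601
  t = 3.0000: CF_t = 38.000000, DF = 0.936801, PV = 35.598435
  t = 4.0000: CF_t = 38.000000, DF = 0.916635, PV = 34.832128
  t = 5.0000: CF_t = 1038.000000, DF = 0.896903, PV = 930.985409
Price P = sum_t PV_t = 1074.979570


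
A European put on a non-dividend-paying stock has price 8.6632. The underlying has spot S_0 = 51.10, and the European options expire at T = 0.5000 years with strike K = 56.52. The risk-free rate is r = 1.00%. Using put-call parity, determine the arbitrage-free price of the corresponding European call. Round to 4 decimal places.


Put-call parity: C - P = S_0 * exp(-qT) - K * exp(-rT).
S_0 * exp(-qT) = 51.1000 * 1.00000000 = 51.10000000
K * exp(-rT) = 56.5200 * 0.99501248 = 56.23810532
C = P + S*exp(-qT) - K*exp(-rT)
C = 8.6632 + 51.10000000 - 56.23810532 = 3.5251

Answer: Call price = 3.5251


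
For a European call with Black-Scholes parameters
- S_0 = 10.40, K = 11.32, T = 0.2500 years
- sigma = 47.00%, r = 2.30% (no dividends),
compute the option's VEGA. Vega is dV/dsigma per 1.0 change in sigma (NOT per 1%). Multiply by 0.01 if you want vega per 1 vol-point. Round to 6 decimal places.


d1 = -0.2187351771; d2 = -0.4537351771
phi(d1) = 0.3895118182; exp(-qT) = 1.0000000000; exp(-rT) = 0.9942664996
Vega = S * exp(-qT) * phi(d1) * sqrt(T) = 10.4000 * 1.0000000000 * 0.3895118182 * 0.5000000000 = 2.025461

Answer: Vega = 2.025461


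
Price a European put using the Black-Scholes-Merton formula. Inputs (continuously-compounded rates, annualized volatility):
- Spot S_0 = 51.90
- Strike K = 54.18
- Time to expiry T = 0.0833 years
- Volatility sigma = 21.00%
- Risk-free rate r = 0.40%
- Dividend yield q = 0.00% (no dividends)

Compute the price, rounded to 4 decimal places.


Answer: Price = 2.7180

Derivation:
d1 = (ln(S/K) + (r - q + 0.5*sigma^2) * T) / (sigma * sqrt(T)) = -0.67354092
d2 = d1 - sigma * sqrt(T) = -0.73415058
exp(-rT) = 0.99966686; exp(-qT) = 1.00000000
P = K * exp(-rT) * N(-d2) - S_0 * exp(-qT) * N(-d1)
N(-d1) = 0.74969839; N(-d2) = 0.76857151
P = 54.1800 * 0.99966686 * 0.76857151 - 51.9000 * 1.00000000 * 0.74969839 = 2.7180


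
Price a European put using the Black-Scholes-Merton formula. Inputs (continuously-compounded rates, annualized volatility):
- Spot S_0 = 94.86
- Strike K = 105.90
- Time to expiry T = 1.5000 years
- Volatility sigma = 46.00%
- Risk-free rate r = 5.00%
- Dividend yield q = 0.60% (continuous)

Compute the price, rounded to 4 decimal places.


d1 = (ln(S/K) + (r - q + 0.5*sigma^2) * T) / (sigma * sqrt(T)) = 0.20342634
d2 = d1 - sigma * sqrt(T) = -0.35995630
exp(-rT) = 0.92774349; exp(-qT) = 0.99104038
P = K * exp(-rT) * N(-d2) - S_0 * exp(-qT) * N(-d1)
N(-d1) = 0.41940091; N(-d2) = 0.64056009
P = 105.9000 * 0.92774349 * 0.64056009 - 94.8600 * 0.99104038 * 0.41940091 = 23.5059

Answer: Price = 23.5059


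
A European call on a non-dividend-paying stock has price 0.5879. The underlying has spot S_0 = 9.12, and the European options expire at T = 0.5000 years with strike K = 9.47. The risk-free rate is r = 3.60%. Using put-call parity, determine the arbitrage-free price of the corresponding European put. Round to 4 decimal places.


Answer: Put price = 0.7690

Derivation:
Put-call parity: C - P = S_0 * exp(-qT) - K * exp(-rT).
S_0 * exp(-qT) = 9.1200 * 1.00000000 = 9.12000000
K * exp(-rT) = 9.4700 * 0.98216103 = 9.30106498
P = C - S*exp(-qT) + K*exp(-rT)
P = 0.5879 - 9.12000000 + 9.30106498 = 0.7690


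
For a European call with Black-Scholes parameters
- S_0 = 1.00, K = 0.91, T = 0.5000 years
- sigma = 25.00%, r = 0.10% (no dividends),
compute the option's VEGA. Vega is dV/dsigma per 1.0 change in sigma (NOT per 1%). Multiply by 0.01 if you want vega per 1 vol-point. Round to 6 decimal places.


d1 = 0.6247185427; d2 = 0.4479418474
phi(d1) = 0.3282186877; exp(-qT) = 1.0000000000; exp(-rT) = 0.9995001250
Vega = S * exp(-qT) * phi(d1) * sqrt(T) = 1.0000 * 1.0000000000 * 0.3282186877 * 0.7071067812 = 0.232086

Answer: Vega = 0.232086


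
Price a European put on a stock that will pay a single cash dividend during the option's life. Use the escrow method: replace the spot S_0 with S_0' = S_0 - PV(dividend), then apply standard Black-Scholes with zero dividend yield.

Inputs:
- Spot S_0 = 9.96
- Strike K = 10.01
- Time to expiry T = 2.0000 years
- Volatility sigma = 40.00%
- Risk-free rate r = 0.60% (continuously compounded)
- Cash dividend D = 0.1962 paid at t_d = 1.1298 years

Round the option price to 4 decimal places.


Answer: Price = 2.2520

Derivation:
PV(D) = D * exp(-r * t_d) = 0.1962 * 0.99324412 = 0.19487450
S_0' = S_0 - PV(D) = 9.9600 - 0.19487450 = 9.76512550
d1 = (ln(S_0'/K) + (r + sigma^2/2)*T) / (sigma*sqrt(T)) = 0.26027332
d2 = d1 - sigma*sqrt(T) = -0.30541211
exp(-rT) = 0.98807171
N(-d1) = 0.39732648; N(-d2) = 0.61997385
P = K * exp(-rT) * N(-d2) - S_0' * N(-d1) = 10.0100 * 0.98807171 * 0.61997385 - 9.76512550 * 0.39732648 = 2.2520


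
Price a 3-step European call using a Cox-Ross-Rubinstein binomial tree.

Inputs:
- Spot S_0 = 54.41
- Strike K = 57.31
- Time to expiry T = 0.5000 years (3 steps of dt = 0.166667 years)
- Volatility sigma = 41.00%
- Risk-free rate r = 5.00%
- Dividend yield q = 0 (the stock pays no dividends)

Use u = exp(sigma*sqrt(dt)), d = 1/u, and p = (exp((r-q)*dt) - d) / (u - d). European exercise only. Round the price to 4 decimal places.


dt = T/N = 0.166667
u = exp(sigma*sqrt(dt)) = 1.182206; d = 1/u = 0.845877
p = (exp((r-q)*dt) - d) / (u - d) = 0.483133
Discount per step: exp(-r*dt) = 0.991701
Stock lattice S(k, i) with i counting down-moves:
  k=0: S(0,0) = 54.4100
  k=1: S(1,0) = 64.3238; S(1,1) = 46.0241
  k=2: S(2,0) = 76.0440; S(2,1) = 54.4100; S(2,2) = 38.9307
  k=3: S(3,0) = 89.8996; S(3,1) = 64.3238; S(3,2) = 46.0241; S(3,3) = 32.9306
Terminal payoffs V(N, i) = max(S_T - K, 0):
  V(3,0) = 32.589588; V(3,1) = 7.013804; V(3,2) = 0.000000; V(3,3) = 0.000000
Backward induction: V(k, i) = exp(-r*dt) * [p * V(k+1, i) + (1-p) * V(k+1, i+1)].
  V(2,0) = exp(-r*dt) * [p*32.589588 + (1-p)*7.013804] = 19.209556
  V(2,1) = exp(-r*dt) * [p*7.013804 + (1-p)*0.000000] = 3.360478
  V(2,2) = exp(-r*dt) * [p*0.000000 + (1-p)*0.000000] = 0.000000
  V(1,0) = exp(-r*dt) * [p*19.209556 + (1-p)*3.360478] = 10.926255
  V(1,1) = exp(-r*dt) * [p*3.360478 + (1-p)*0.000000] = 1.610084
  V(0,0) = exp(-r*dt) * [p*10.926255 + (1-p)*1.610084] = 6.060318

Answer: Price = V(0,0) = 6.0603


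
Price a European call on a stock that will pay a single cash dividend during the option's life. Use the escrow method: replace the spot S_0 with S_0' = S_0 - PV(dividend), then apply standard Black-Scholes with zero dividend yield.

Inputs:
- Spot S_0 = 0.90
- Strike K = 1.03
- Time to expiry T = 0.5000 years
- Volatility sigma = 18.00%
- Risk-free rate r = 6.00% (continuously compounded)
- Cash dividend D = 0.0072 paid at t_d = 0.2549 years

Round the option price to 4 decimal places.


PV(D) = D * exp(-r * t_d) = 0.0072 * 0.98482236 = 0.00709072
S_0' = S_0 - PV(D) = 0.9000 - 0.00709072 = 0.89290928
d1 = (ln(S_0'/K) + (r + sigma^2/2)*T) / (sigma*sqrt(T)) = -0.82282949
d2 = d1 - sigma*sqrt(T) = -0.95010872
exp(-rT) = 0.97044553
N(d1) = 0.20530248; N(d2) = 0.17102851
C = S_0' * N(d1) - K * exp(-rT) * N(d2) = 0.89290928 * 0.20530248 - 1.0300 * 0.97044553 * 0.17102851 = 0.0124

Answer: Price = 0.0124


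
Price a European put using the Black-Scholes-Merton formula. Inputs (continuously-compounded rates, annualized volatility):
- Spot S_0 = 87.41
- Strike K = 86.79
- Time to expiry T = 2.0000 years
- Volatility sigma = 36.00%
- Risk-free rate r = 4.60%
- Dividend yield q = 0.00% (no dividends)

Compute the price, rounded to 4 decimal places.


Answer: Price = 12.9200

Derivation:
d1 = (ln(S/K) + (r - q + 0.5*sigma^2) * T) / (sigma * sqrt(T)) = 0.44924514
d2 = d1 - sigma * sqrt(T) = -0.05987174
exp(-rT) = 0.91210515; exp(-qT) = 1.00000000
P = K * exp(-rT) * N(-d2) - S_0 * exp(-qT) * N(-d1)
N(-d1) = 0.32662741; N(-d2) = 0.52387111
P = 86.7900 * 0.91210515 * 0.52387111 - 87.4100 * 1.00000000 * 0.32662741 = 12.9200


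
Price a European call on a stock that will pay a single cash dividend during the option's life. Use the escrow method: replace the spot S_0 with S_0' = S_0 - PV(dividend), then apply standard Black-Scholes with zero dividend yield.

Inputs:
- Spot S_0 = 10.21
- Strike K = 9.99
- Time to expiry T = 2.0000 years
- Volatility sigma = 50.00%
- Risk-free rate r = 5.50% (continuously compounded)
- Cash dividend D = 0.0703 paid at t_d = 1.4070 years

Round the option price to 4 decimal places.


PV(D) = D * exp(-r * t_d) = 0.0703 * 0.92553345 = 0.06506500
S_0' = S_0 - PV(D) = 10.2100 - 0.06506500 = 10.14493500
d1 = (ln(S_0'/K) + (r + sigma^2/2)*T) / (sigma*sqrt(T)) = 0.53088159
d2 = d1 - sigma*sqrt(T) = -0.17622519
exp(-rT) = 0.89583414
N(d1) = 0.70224958; N(d2) = 0.43005852
C = S_0' * N(d1) - K * exp(-rT) * N(d2) = 10.14493500 * 0.70224958 - 9.9900 * 0.89583414 * 0.43005852 = 3.2755

Answer: Price = 3.2755


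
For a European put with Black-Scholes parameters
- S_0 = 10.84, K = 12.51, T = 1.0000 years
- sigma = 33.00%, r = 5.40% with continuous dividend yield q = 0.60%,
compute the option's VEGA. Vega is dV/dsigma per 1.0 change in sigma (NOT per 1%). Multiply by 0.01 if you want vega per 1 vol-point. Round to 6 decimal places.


d1 = -0.1237434196; d2 = -0.4537434196
phi(d1) = 0.3958995545; exp(-qT) = 0.9940179641; exp(-rT) = 0.9474321065
Vega = S * exp(-qT) * phi(d1) * sqrt(T) = 10.8400 * 0.9940179641 * 0.3958995545 * 1.0000000000 = 4.265879

Answer: Vega = 4.265879


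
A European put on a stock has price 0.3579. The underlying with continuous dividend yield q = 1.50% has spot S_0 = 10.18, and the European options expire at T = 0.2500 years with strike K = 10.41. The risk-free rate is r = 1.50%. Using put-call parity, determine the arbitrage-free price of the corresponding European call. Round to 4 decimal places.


Answer: Call price = 0.1288

Derivation:
Put-call parity: C - P = S_0 * exp(-qT) - K * exp(-rT).
S_0 * exp(-qT) = 10.1800 * 0.99625702 = 10.14189649
K * exp(-rT) = 10.4100 * 0.99625702 = 10.37103560
C = P + S*exp(-qT) - K*exp(-rT)
C = 0.3579 + 10.14189649 - 10.37103560 = 0.1288


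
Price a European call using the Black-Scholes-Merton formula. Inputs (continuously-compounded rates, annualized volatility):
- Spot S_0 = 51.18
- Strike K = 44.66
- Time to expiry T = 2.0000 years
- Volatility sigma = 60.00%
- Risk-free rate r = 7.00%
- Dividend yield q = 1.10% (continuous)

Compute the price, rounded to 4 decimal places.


Answer: Price = 20.8352

Derivation:
d1 = (ln(S/K) + (r - q + 0.5*sigma^2) * T) / (sigma * sqrt(T)) = 0.72392483
d2 = d1 - sigma * sqrt(T) = -0.12460331
exp(-rT) = 0.86935824; exp(-qT) = 0.97824024
C = S_0 * exp(-qT) * N(d1) - K * exp(-rT) * N(d2)
N(d1) = 0.76544406; N(d2) = 0.45041880
C = 51.1800 * 0.97824024 * 0.76544406 - 44.6600 * 0.86935824 * 0.45041880 = 20.8352


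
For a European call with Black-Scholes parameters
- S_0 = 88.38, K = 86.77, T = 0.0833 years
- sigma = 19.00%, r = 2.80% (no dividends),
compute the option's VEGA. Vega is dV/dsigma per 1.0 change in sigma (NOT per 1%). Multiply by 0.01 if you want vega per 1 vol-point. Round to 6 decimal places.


Answer: Vega = 9.374146

Derivation:
d1 = 0.4052118347; d2 = 0.3503745299
phi(d1) = 0.3674982035; exp(-qT) = 1.0000000000; exp(-rT) = 0.9976703179
Vega = S * exp(-qT) * phi(d1) * sqrt(T) = 88.3800 * 1.0000000000 * 0.3674982035 * 0.2886173938 = 9.374146


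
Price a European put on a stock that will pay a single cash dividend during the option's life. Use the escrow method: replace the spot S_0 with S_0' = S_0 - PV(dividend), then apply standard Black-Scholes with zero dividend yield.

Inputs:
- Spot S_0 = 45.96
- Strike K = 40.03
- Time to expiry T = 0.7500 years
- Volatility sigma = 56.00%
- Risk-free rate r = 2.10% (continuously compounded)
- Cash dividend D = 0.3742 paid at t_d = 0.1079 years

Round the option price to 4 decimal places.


PV(D) = D * exp(-r * t_d) = 0.3742 * 0.99773667 = 0.37335306
S_0' = S_0 - PV(D) = 45.9600 - 0.37335306 = 45.58664694
d1 = (ln(S_0'/K) + (r + sigma^2/2)*T) / (sigma*sqrt(T)) = 0.54298900
d2 = d1 - sigma*sqrt(T) = 0.05801477
exp(-rT) = 0.98437338
N(-d1) = 0.29356869; N(-d2) = 0.47686843
P = K * exp(-rT) * N(-d2) - S_0' * N(-d1) = 40.0300 * 0.98437338 * 0.47686843 - 45.58664694 * 0.29356869 = 5.4079

Answer: Price = 5.4079


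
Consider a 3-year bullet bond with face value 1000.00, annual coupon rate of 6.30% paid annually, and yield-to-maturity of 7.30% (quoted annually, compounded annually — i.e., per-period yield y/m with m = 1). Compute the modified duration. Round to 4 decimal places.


Coupon per period c = face * coupon_rate / m = 63.000000
Periods per year m = 1; per-period yield y/m = 0.073000
Number of cashflows N = 3
Cashflows (t years, CF_t, discount factor 1/(1+y/m)^(m*t), PV):
  t = 1.0000: CF_t = 63.000000, DF = 0.931966, PV = 58.713886
  t = 2.0000: CF_t = 63.000000, DF = 0.868561, PV = 54.719372
  t = 3.0000: CF_t = 1063.000000, DF = 0.809470, PV = 860.466761
Price P = sum_t PV_t = 973.900019
First compute Macaulay numerator sum_t t * PV_t:
  t * PV_t at t = 1.0000: 58.713886
  t * PV_t at t = 2.0000: 109.438744
  t * PV_t at t = 3.0000: 2581.400283
Macaulay duration D = 2749.552914 / 973.900019 = 2.823239
Modified duration = D / (1 + y/m) = 2.823239 / (1 + 0.073000) = 2.631164

Answer: Modified duration = 2.6312


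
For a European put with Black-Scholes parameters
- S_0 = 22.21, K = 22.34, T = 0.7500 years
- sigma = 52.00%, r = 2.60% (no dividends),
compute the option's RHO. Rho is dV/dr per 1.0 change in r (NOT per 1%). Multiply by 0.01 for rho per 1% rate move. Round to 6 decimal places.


Answer: Rho = -9.484804

Derivation:
d1 = 0.2555082364; d2 = -0.1948249736
phi(d1) = 0.3861301606; exp(-qT) = 1.0000000000; exp(-rT) = 0.9806888952
N(-d2) = 0.5772350146
Rho = -K*T*exp(-rT)*N(-d2) = -22.3400 * 0.7500 * 0.9806888952 * 0.5772350146 = -9.484804


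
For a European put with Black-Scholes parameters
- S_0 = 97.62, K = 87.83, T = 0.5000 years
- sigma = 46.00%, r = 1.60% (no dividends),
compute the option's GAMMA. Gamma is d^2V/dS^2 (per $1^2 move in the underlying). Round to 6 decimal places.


Answer: Gamma = 0.011020

Derivation:
d1 = 0.5121275050; d2 = 0.1868583856
phi(d1) = 0.3499112165; exp(-qT) = 1.0000000000; exp(-rT) = 0.9920319148
Gamma = exp(-qT) * phi(d1) / (S * sigma * sqrt(T)) = 1.0000000000 * 0.3499112165 / (97.6200 * 0.4600 * 0.7071067812) = 0.011020


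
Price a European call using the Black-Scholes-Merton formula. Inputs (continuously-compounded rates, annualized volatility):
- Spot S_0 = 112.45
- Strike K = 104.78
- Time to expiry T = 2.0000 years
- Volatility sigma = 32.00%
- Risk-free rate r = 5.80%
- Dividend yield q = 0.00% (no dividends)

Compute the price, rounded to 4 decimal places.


d1 = (ln(S/K) + (r - q + 0.5*sigma^2) * T) / (sigma * sqrt(T)) = 0.63870694
d2 = d1 - sigma * sqrt(T) = 0.18615860
exp(-rT) = 0.89047522; exp(-qT) = 1.00000000
C = S_0 * exp(-qT) * N(d1) - K * exp(-rT) * N(d2)
N(d1) = 0.73849320; N(d2) = 0.57383980
C = 112.4500 * 1.00000000 * 0.73849320 - 104.7800 * 0.89047522 * 0.57383980 = 29.5020

Answer: Price = 29.5020


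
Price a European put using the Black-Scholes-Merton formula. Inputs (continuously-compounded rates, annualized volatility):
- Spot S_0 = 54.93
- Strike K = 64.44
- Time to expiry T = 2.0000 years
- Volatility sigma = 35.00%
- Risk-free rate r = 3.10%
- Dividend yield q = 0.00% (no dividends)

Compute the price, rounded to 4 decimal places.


Answer: Price = 14.3204

Derivation:
d1 = (ln(S/K) + (r - q + 0.5*sigma^2) * T) / (sigma * sqrt(T)) = 0.05015425
d2 = d1 - sigma * sqrt(T) = -0.44482049
exp(-rT) = 0.93988289; exp(-qT) = 1.00000000
P = K * exp(-rT) * N(-d2) - S_0 * exp(-qT) * N(-d1)
N(-d1) = 0.47999973; N(-d2) = 0.67177526
P = 64.4400 * 0.93988289 * 0.67177526 - 54.9300 * 1.00000000 * 0.47999973 = 14.3204


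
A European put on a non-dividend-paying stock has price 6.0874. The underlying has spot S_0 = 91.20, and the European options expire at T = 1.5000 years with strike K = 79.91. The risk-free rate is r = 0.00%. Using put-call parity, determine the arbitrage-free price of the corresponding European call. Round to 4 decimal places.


Answer: Call price = 17.3774

Derivation:
Put-call parity: C - P = S_0 * exp(-qT) - K * exp(-rT).
S_0 * exp(-qT) = 91.2000 * 1.00000000 = 91.20000000
K * exp(-rT) = 79.9100 * 1.00000000 = 79.91000000
C = P + S*exp(-qT) - K*exp(-rT)
C = 6.0874 + 91.20000000 - 79.91000000 = 17.3774


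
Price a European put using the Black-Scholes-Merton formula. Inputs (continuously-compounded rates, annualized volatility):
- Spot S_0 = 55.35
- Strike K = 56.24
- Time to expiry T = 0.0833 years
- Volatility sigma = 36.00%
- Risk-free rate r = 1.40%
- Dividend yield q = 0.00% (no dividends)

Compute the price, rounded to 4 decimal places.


d1 = (ln(S/K) + (r - q + 0.5*sigma^2) * T) / (sigma * sqrt(T)) = -0.09034980
d2 = d1 - sigma * sqrt(T) = -0.19425206
exp(-rT) = 0.99883448; exp(-qT) = 1.00000000
P = K * exp(-rT) * N(-d2) - S_0 * exp(-qT) * N(-d1)
N(-d1) = 0.53599538; N(-d2) = 0.57701074
P = 56.2400 * 0.99883448 * 0.57701074 - 55.3500 * 1.00000000 * 0.53599538 = 2.7459

Answer: Price = 2.7459


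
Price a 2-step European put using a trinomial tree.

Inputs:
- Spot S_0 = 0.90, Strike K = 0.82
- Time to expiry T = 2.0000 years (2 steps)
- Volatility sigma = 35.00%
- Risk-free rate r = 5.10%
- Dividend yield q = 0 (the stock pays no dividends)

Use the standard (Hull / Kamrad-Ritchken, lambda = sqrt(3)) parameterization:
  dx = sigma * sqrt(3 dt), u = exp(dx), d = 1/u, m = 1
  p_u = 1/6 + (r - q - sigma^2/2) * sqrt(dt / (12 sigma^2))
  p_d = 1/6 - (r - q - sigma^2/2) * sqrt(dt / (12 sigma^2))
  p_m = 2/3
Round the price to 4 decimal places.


dt = T/N = 1.000000; dx = sigma*sqrt(3*dt) = 0.606218
u = exp(dx) = 1.833484; d = 1/u = 0.545410
p_u = 0.158213, p_m = 0.666667, p_d = 0.175121
Discount per step: exp(-r*dt) = 0.950279
Stock lattice S(k, j) with j the centered position index:
  k=0: S(0,+0) = 0.9000
  k=1: S(1,-1) = 0.4909; S(1,+0) = 0.9000; S(1,+1) = 1.6501
  k=2: S(2,-2) = 0.2677; S(2,-1) = 0.4909; S(2,+0) = 0.9000; S(2,+1) = 1.6501; S(2,+2) = 3.0255
Terminal payoffs V(N, j) = max(K - S_T, 0):
  V(2,-2) = 0.552275; V(2,-1) = 0.329131; V(2,+0) = 0.000000; V(2,+1) = 0.000000; V(2,+2) = 0.000000
Backward induction: V(k, j) = exp(-r*dt) * [p_u * V(k+1, j+1) + p_m * V(k+1, j) + p_d * V(k+1, j-1)]
  V(1,-1) = exp(-r*dt) * [p_u*0.000000 + p_m*0.329131 + p_d*0.552275] = 0.300417
  V(1,+0) = exp(-r*dt) * [p_u*0.000000 + p_m*0.000000 + p_d*0.329131] = 0.054772
  V(1,+1) = exp(-r*dt) * [p_u*0.000000 + p_m*0.000000 + p_d*0.000000] = 0.000000
  V(0,+0) = exp(-r*dt) * [p_u*0.000000 + p_m*0.054772 + p_d*0.300417] = 0.084692

Answer: Price = V(0,0) = 0.0847


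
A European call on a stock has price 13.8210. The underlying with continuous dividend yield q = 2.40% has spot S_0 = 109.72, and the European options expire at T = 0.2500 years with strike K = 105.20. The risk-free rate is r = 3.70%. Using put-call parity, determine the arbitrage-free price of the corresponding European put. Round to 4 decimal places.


Answer: Put price = 8.9887

Derivation:
Put-call parity: C - P = S_0 * exp(-qT) - K * exp(-rT).
S_0 * exp(-qT) = 109.7200 * 0.99401796 = 109.06365102
K * exp(-rT) = 105.2000 * 0.99079265 = 104.23138674
P = C - S*exp(-qT) + K*exp(-rT)
P = 13.8210 - 109.06365102 + 104.23138674 = 8.9887


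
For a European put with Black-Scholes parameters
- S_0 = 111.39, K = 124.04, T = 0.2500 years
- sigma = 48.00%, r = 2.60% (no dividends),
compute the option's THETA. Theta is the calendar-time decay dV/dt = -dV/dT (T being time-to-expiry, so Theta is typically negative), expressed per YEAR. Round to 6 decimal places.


d1 = -0.3011105724; d2 = -0.5411105724
phi(d1) = 0.3812605339; exp(-qT) = 1.0000000000; exp(-rT) = 0.9935210793
Theta = -S*exp(-qT)*phi(d1)*sigma/(2*sqrt(T)) + r*K*exp(-rT)*N(-d2) - q*S*exp(-qT)*N(-d1)
N(-d1) = 0.6183349103; N(-d2) = 0.7057843143; sqrt(T) = 0.5000000000
Term 1 = -111.3900 * 1.0000000000 * 0.3812605339 * 0.4800 / (2 * 0.5000000000) = -20.3849332181
Term 2 = 0.0260 * 124.0400 * 0.9935210793 * 0.7057843143 = 2.2614354381
Term 3 = 0 (no dividend yield, q = 0)
Theta = -20.3849332181 + (2.2614354381) + (0.0000000000) = -18.123498

Answer: Theta = -18.123498


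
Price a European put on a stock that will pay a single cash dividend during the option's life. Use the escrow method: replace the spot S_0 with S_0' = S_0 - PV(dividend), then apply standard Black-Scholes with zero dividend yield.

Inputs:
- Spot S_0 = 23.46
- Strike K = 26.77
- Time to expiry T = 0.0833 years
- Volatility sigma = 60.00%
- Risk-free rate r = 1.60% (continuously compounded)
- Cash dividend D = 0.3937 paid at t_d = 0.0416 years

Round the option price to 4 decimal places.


Answer: Price = 4.1378

Derivation:
PV(D) = D * exp(-r * t_d) = 0.3937 * 0.99933462 = 0.39343804
S_0' = S_0 - PV(D) = 23.4600 - 0.39343804 = 23.06656196
d1 = (ln(S_0'/K) + (r + sigma^2/2)*T) / (sigma*sqrt(T)) = -0.76555228
d2 = d1 - sigma*sqrt(T) = -0.93872272
exp(-rT) = 0.99866809
N(-d1) = 0.77802863; N(-d2) = 0.82606344
P = K * exp(-rT) * N(-d2) - S_0' * N(-d1) = 26.7700 * 0.99866809 * 0.82606344 - 23.06656196 * 0.77802863 = 4.1378


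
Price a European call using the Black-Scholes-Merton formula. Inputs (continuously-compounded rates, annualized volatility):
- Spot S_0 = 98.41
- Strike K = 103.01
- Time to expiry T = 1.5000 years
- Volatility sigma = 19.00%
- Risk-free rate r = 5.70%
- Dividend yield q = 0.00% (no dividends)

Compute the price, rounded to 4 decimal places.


Answer: Price = 10.9879

Derivation:
d1 = (ln(S/K) + (r - q + 0.5*sigma^2) * T) / (sigma * sqrt(T)) = 0.28745559
d2 = d1 - sigma * sqrt(T) = 0.05475406
exp(-rT) = 0.91805314; exp(-qT) = 1.00000000
C = S_0 * exp(-qT) * N(d1) - K * exp(-rT) * N(d2)
N(d1) = 0.61311825; N(d2) = 0.52183280
C = 98.4100 * 1.00000000 * 0.61311825 - 103.0100 * 0.91805314 * 0.52183280 = 10.9879


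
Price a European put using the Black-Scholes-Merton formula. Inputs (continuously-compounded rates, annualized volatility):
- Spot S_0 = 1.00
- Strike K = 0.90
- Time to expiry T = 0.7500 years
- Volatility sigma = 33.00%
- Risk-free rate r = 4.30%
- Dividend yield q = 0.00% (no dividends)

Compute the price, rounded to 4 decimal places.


d1 = (ln(S/K) + (r - q + 0.5*sigma^2) * T) / (sigma * sqrt(T)) = 0.62440612
d2 = d1 - sigma * sqrt(T) = 0.33861774
exp(-rT) = 0.96826449; exp(-qT) = 1.00000000
P = K * exp(-rT) * N(-d2) - S_0 * exp(-qT) * N(-d1)
N(-d1) = 0.26618045; N(-d2) = 0.36744886
P = 0.9000 * 0.96826449 * 0.36744886 - 1.0000 * 1.00000000 * 0.26618045 = 0.0540

Answer: Price = 0.0540


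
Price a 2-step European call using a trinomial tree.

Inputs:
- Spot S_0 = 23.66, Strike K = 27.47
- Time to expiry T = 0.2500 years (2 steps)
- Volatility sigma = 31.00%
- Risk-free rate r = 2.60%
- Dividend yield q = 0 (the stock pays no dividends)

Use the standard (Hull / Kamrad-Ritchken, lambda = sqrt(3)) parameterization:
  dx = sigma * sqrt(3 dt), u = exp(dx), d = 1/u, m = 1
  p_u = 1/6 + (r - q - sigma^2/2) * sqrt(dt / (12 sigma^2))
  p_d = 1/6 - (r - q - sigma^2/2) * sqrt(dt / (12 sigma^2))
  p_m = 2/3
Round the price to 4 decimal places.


Answer: Price = V(0,0) = 0.4196

Derivation:
dt = T/N = 0.125000; dx = sigma*sqrt(3*dt) = 0.189835
u = exp(dx) = 1.209051; d = 1/u = 0.827095
p_u = 0.159407, p_m = 0.666667, p_d = 0.173926
Discount per step: exp(-r*dt) = 0.996755
Stock lattice S(k, j) with j the centered position index:
  k=0: S(0,+0) = 23.6600
  k=1: S(1,-1) = 19.5691; S(1,+0) = 23.6600; S(1,+1) = 28.6061
  k=2: S(2,-2) = 16.1855; S(2,-1) = 19.5691; S(2,+0) = 23.6600; S(2,+1) = 28.6061; S(2,+2) = 34.5863
Terminal payoffs V(N, j) = max(S_T - K, 0):
  V(2,-2) = 0.000000; V(2,-1) = 0.000000; V(2,+0) = 0.000000; V(2,+1) = 1.136138; V(2,+2) = 7.116270
Backward induction: V(k, j) = exp(-r*dt) * [p_u * V(k+1, j+1) + p_m * V(k+1, j) + p_d * V(k+1, j-1)]
  V(1,-1) = exp(-r*dt) * [p_u*0.000000 + p_m*0.000000 + p_d*0.000000] = 0.000000
  V(1,+0) = exp(-r*dt) * [p_u*1.136138 + p_m*0.000000 + p_d*0.000000] = 0.180521
  V(1,+1) = exp(-r*dt) * [p_u*7.116270 + p_m*1.136138 + p_d*0.000000] = 1.885671
  V(0,+0) = exp(-r*dt) * [p_u*1.885671 + p_m*0.180521 + p_d*0.000000] = 0.419571


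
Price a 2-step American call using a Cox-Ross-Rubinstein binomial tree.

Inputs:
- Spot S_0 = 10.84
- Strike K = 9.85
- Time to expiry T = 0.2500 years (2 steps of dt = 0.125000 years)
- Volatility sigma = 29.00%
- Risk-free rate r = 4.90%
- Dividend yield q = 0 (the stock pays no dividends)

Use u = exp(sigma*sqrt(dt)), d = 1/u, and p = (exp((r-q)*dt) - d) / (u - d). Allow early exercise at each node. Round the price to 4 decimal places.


dt = T/N = 0.125000
u = exp(sigma*sqrt(dt)) = 1.107971; d = 1/u = 0.902551
p = (exp((r-q)*dt) - d) / (u - d) = 0.504298
Discount per step: exp(-r*dt) = 0.993894
Stock lattice S(k, i) with i counting down-moves:
  k=0: S(0,0) = 10.8400
  k=1: S(1,0) = 12.0104; S(1,1) = 9.7836
  k=2: S(2,0) = 13.3072; S(2,1) = 10.8400; S(2,2) = 8.8302
Terminal payoffs V(N, i) = max(S_T - K, 0):
  V(2,0) = 3.457183; V(2,1) = 0.990000; V(2,2) = 0.000000
Backward induction: V(k, i) = exp(-r*dt) * [p * V(k+1, i) + (1-p) * V(k+1, i+1)]; then take max(V_cont, immediate exercise) for American.
  V(1,0) = exp(-r*dt) * [p*3.457183 + (1-p)*0.990000] = 2.220553; exercise = 2.160406; V(1,0) = max -> 2.220553
  V(1,1) = exp(-r*dt) * [p*0.990000 + (1-p)*0.000000] = 0.496207; exercise = 0.000000; V(1,1) = max -> 0.496207
  V(0,0) = exp(-r*dt) * [p*2.220553 + (1-p)*0.496207] = 1.357452; exercise = 0.990000; V(0,0) = max -> 1.357452

Answer: Price = V(0,0) = 1.3575


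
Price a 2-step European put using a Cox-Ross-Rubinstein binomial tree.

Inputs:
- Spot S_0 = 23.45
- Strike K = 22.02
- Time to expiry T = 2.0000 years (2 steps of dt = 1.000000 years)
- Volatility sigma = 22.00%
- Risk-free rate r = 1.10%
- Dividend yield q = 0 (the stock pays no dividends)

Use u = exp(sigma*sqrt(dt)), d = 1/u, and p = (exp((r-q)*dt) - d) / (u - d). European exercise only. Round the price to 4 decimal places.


Answer: Price = V(0,0) = 1.8997

Derivation:
dt = T/N = 1.000000
u = exp(sigma*sqrt(dt)) = 1.246077; d = 1/u = 0.802519
p = (exp((r-q)*dt) - d) / (u - d) = 0.470157
Discount per step: exp(-r*dt) = 0.989060
Stock lattice S(k, i) with i counting down-moves:
  k=0: S(0,0) = 23.4500
  k=1: S(1,0) = 29.2205; S(1,1) = 18.8191
  k=2: S(2,0) = 36.4110; S(2,1) = 23.4500; S(2,2) = 15.1027
Terminal payoffs V(N, i) = max(K - S_T, 0):
  V(2,0) = 0.000000; V(2,1) = 0.000000; V(2,2) = 6.917346
Backward induction: V(k, i) = exp(-r*dt) * [p * V(k+1, i) + (1-p) * V(k+1, i+1)].
  V(1,0) = exp(-r*dt) * [p*0.000000 + (1-p)*0.000000] = 0.000000
  V(1,1) = exp(-r*dt) * [p*0.000000 + (1-p)*6.917346] = 3.625011
  V(0,0) = exp(-r*dt) * [p*0.000000 + (1-p)*3.625011] = 1.899675


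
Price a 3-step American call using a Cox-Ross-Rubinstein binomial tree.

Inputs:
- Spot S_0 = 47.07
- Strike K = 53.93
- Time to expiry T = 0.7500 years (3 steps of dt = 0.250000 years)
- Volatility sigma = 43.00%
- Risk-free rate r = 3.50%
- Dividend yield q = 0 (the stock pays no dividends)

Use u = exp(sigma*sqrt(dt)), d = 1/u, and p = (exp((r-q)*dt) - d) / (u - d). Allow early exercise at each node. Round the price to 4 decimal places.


Answer: Price = V(0,0) = 5.0482

Derivation:
dt = T/N = 0.250000
u = exp(sigma*sqrt(dt)) = 1.239862; d = 1/u = 0.806541
p = (exp((r-q)*dt) - d) / (u - d) = 0.466738
Discount per step: exp(-r*dt) = 0.991288
Stock lattice S(k, i) with i counting down-moves:
  k=0: S(0,0) = 47.0700
  k=1: S(1,0) = 58.3603; S(1,1) = 37.9639
  k=2: S(2,0) = 72.3587; S(2,1) = 47.0700; S(2,2) = 30.6195
  k=3: S(3,0) = 89.7148; S(3,1) = 58.3603; S(3,2) = 37.9639; S(3,3) = 24.6959
Terminal payoffs V(N, i) = max(S_T - K, 0):
  V(3,0) = 35.784809; V(3,1) = 4.430299; V(3,2) = 0.000000; V(3,3) = 0.000000
Backward induction: V(k, i) = exp(-r*dt) * [p * V(k+1, i) + (1-p) * V(k+1, i+1)]; then take max(V_cont, immediate exercise) for American.
  V(2,0) = exp(-r*dt) * [p*35.784809 + (1-p)*4.430299] = 18.898541; exercise = 18.428712; V(2,0) = max -> 18.898541
  V(2,1) = exp(-r*dt) * [p*4.430299 + (1-p)*0.000000] = 2.049773; exercise = 0.000000; V(2,1) = max -> 2.049773
  V(2,2) = exp(-r*dt) * [p*0.000000 + (1-p)*0.000000] = 0.000000; exercise = 0.000000; V(2,2) = max -> 0.000000
  V(1,0) = exp(-r*dt) * [p*18.898541 + (1-p)*2.049773] = 9.827360; exercise = 4.430299; V(1,0) = max -> 9.827360
  V(1,1) = exp(-r*dt) * [p*2.049773 + (1-p)*0.000000] = 0.948372; exercise = 0.000000; V(1,1) = max -> 0.948372
  V(0,0) = exp(-r*dt) * [p*9.827360 + (1-p)*0.948372] = 5.048164; exercise = 0.000000; V(0,0) = max -> 5.048164


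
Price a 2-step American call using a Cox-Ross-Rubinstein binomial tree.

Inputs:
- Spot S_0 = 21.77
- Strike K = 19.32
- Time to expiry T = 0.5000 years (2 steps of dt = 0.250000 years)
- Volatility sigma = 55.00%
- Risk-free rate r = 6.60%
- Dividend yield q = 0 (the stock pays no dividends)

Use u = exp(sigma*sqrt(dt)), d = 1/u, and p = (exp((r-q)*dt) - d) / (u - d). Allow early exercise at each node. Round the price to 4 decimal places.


dt = T/N = 0.250000
u = exp(sigma*sqrt(dt)) = 1.316531; d = 1/u = 0.759572
p = (exp((r-q)*dt) - d) / (u - d) = 0.461551
Discount per step: exp(-r*dt) = 0.983635
Stock lattice S(k, i) with i counting down-moves:
  k=0: S(0,0) = 21.7700
  k=1: S(1,0) = 28.6609; S(1,1) = 16.5359
  k=2: S(2,0) = 37.7329; S(2,1) = 21.7700; S(2,2) = 12.5602
Terminal payoffs V(N, i) = max(S_T - K, 0):
  V(2,0) = 18.412918; V(2,1) = 2.450000; V(2,2) = 0.000000
Backward induction: V(k, i) = exp(-r*dt) * [p * V(k+1, i) + (1-p) * V(k+1, i+1)]; then take max(V_cont, immediate exercise) for American.
  V(1,0) = exp(-r*dt) * [p*18.412918 + (1-p)*2.450000] = 9.657037; exercise = 9.340873; V(1,0) = max -> 9.657037
  V(1,1) = exp(-r*dt) * [p*2.450000 + (1-p)*0.000000] = 1.112295; exercise = 0.000000; V(1,1) = max -> 1.112295
  V(0,0) = exp(-r*dt) * [p*9.657037 + (1-p)*1.112295] = 4.973387; exercise = 2.450000; V(0,0) = max -> 4.973387

Answer: Price = V(0,0) = 4.9734


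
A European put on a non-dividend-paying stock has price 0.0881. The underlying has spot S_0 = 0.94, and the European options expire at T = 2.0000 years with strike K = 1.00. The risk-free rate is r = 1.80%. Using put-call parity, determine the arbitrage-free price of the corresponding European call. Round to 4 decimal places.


Answer: Call price = 0.0635

Derivation:
Put-call parity: C - P = S_0 * exp(-qT) - K * exp(-rT).
S_0 * exp(-qT) = 0.9400 * 1.00000000 = 0.94000000
K * exp(-rT) = 1.0000 * 0.96464029 = 0.96464029
C = P + S*exp(-qT) - K*exp(-rT)
C = 0.0881 + 0.94000000 - 0.96464029 = 0.0635


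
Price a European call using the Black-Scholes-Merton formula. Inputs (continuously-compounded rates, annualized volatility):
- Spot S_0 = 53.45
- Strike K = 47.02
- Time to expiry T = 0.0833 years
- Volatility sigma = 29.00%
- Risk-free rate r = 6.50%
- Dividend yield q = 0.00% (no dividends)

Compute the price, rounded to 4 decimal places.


Answer: Price = 6.7820

Derivation:
d1 = (ln(S/K) + (r - q + 0.5*sigma^2) * T) / (sigma * sqrt(T)) = 1.63790233
d2 = d1 - sigma * sqrt(T) = 1.55420328
exp(-rT) = 0.99460013; exp(-qT) = 1.00000000
C = S_0 * exp(-qT) * N(d1) - K * exp(-rT) * N(d2)
N(d1) = 0.94927896; N(d2) = 0.93993203
C = 53.4500 * 1.00000000 * 0.94927896 - 47.0200 * 0.99460013 * 0.93993203 = 6.7820


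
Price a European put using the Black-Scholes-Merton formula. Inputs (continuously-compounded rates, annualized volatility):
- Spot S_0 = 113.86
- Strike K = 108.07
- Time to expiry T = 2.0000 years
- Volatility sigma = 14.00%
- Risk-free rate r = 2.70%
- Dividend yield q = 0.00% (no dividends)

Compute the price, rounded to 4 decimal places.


d1 = (ln(S/K) + (r - q + 0.5*sigma^2) * T) / (sigma * sqrt(T)) = 0.63533776
d2 = d1 - sigma * sqrt(T) = 0.43734786
exp(-rT) = 0.94743211; exp(-qT) = 1.00000000
P = K * exp(-rT) * N(-d2) - S_0 * exp(-qT) * N(-d1)
N(-d1) = 0.26260408; N(-d2) = 0.33092955
P = 108.0700 * 0.94743211 * 0.33092955 - 113.8600 * 1.00000000 * 0.26260408 = 3.9834

Answer: Price = 3.9834


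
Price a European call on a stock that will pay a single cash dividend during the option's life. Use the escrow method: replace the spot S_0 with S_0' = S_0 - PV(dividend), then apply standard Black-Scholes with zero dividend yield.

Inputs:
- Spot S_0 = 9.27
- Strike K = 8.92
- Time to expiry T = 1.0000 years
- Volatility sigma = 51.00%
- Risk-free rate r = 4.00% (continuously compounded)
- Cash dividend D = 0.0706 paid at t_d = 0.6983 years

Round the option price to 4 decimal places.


Answer: Price = 2.1210

Derivation:
PV(D) = D * exp(-r * t_d) = 0.0706 * 0.97245449 = 0.06865529
S_0' = S_0 - PV(D) = 9.2700 - 0.06865529 = 9.20134471
d1 = (ln(S_0'/K) + (r + sigma^2/2)*T) / (sigma*sqrt(T)) = 0.39432096
d2 = d1 - sigma*sqrt(T) = -0.11567904
exp(-rT) = 0.96078944
N(d1) = 0.65332796; N(d2) = 0.45395346
C = S_0' * N(d1) - K * exp(-rT) * N(d2) = 9.20134471 * 0.65332796 - 8.9200 * 0.96078944 * 0.45395346 = 2.1210
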